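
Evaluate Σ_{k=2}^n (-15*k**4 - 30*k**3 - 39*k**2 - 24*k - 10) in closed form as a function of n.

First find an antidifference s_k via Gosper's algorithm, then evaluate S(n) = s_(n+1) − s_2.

S(n) = -3*n**5 - 15*n**4 - 33*n**3 - 39*n**2 - 28*n + 118

Ratio r(k) = (15*k**4 + 90*k**3 + 219*k**2 + 252*k + 118)/(15*k**4 + 30*k**3 + 39*k**2 + 24*k + 10).
Gosper form: A/B · C(k+1)/C(k) with A=1, B=1, C=k**4 + 2*k**3 + 13*k**2/5 + 8*k/5 + 2/3.
Solve (1)·f(k+1) − (1)·f(k) = k**4 + 2*k**3 + 13*k**2/5 + 8*k/5 + 2/3.
From deg A=0, deg B=0, deg C=4: d=5.
Coefficient equations give f(k) = k*(3*k**4 + 3*k**2 + 4)/15.
So s_k = (B(k−1)f/C)·t_k = (k*(3*k**4 + 3*k**2 + 4)/(15*k**4 + 30*k**3 + 39*k**2 + 24*k + 10))·t_k = k*(-3*k**4 - 3*k**2 - 4).
Δs = -15*k**4 - 30*k**3 - 39*k**2 - 24*k - 10, as required.
Telescope: S(n) = s_(n+1) − s_(2) = -3*n**5 - 15*n**4 - 33*n**3 - 39*n**2 - 28*n - 10 − (-128) = -3*n**5 - 15*n**4 - 33*n**3 - 39*n**2 - 28*n + 118.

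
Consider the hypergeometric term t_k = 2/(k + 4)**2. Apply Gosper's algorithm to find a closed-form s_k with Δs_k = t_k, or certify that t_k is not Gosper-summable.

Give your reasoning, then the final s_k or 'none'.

Ratio r(k) = (k + 4)**2/(k + 5)**2.
Factor: A=k**2 + 8*k + 16; B=k**2 + 10*k + 25; C=1.
f must satisfy (k**2 + 8*k + 16)·f(k+1) − (k**2 + 8*k + 16)·f(k) = 1.
d = 0 from the (2,2,0) case.
f = c0 ⇒ A·f(k+1) − B(k−1)·f(k) − C = -1. The system {-1 = 0} is inconsistent; no antidifference.

no hypergeometric antidifference exists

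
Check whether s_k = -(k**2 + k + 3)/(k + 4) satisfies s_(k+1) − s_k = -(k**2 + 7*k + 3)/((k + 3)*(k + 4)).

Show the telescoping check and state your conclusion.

Invalid: residual 6*k/(k**3 + 12*k**2 + 47*k + 60) ≠ 0.

s_(k+1) = (-k - (k + 1)**2 - 4)/(k + 5)
s_(k+1) − s_k = (-k**2 - 9*k - 5)/(k**2 + 9*k + 20)
(s_(k+1) − s_k) − t_k = 6*k/(k**3 + 12*k**2 + 47*k + 60)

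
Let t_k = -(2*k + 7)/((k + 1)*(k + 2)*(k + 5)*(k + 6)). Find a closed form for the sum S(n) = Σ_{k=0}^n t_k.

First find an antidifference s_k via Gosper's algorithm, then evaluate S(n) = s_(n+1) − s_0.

S(n) = (-n**2 - 8*n - 7)/(5*(n**2 + 8*n + 12))

t_(k+1)/t_k = (k + 1)*(k + 5)*(2*k + 9)/((k + 3)*(k + 7)*(2*k + 7)).
Take A(k)=k + 1, B(k)=k + 7, C(k)=k**3 + 21*k**2/2 + 73*k/2 + 42.
f must satisfy (k + 1)·f(k+1) − (k + 6)·f(k) = k**3 + 21*k**2/2 + 73*k/2 + 42.
Degrees (1,1,3) ⇒ d ≤ 5.
Solving with deg f ≤ 5: f(k) = k*(k + 2)*(k + 3)*(k + 4)*(k + 6)/10.
Certificate R = B(k−1)f/C = k*(k + 2)*(k + 6)**2/(5*(2*k + 7)) gives s_k = k*(-k - 6)/(5*(k**2 + 6*k + 5)).
Δs = (-2*k - 7)/(k**4 + 14*k**3 + 65*k**2 + 112*k + 60), as required.
s_(n+1) = (-n**2 - 8*n - 7)/(5*(n**2 + 8*n + 12)) and s_(0) = 0, so S(n) = (-n**2 - 8*n - 7)/(5*(n**2 + 8*n + 12)).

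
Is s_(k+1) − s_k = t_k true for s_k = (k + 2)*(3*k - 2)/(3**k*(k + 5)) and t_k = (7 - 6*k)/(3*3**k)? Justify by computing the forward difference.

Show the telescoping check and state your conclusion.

Invalid: residual (6*k**2 + 32*k - 41)/(3**k*(k**2 + 11*k + 30)) ≠ 0.

s_(k+1) = (k + 3)*(3*k + 1)/(3*3**k*(k + 6))
s_(k+1) − s_k = (-6*k**3 - 41*k**2 - 7*k + 87)/(3*3**k*(k**2 + 11*k + 30))
(s_(k+1) − s_k) − t_k = (6*k**2 + 32*k - 41)/(3**k*(k**2 + 11*k + 30))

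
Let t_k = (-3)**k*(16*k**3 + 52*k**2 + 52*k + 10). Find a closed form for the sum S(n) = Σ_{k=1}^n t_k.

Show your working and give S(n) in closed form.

S(n) = 12*(-3)**n*n**3 + 48*(-3)**n*n**2 + 54*(-3)**n*n + 12*(-3)**n - 12

r(k) = 3*(-8*k**3 - 50*k**2 - 102*k - 65)/(8*k**3 + 26*k**2 + 26*k + 5) after simplifying.
Gosper form: A/B · C(k+1)/C(k) with A=-3, B=1, C=k**3 + 13*k**2/4 + 13*k/4 + 5/8.
f must satisfy (-3)·f(k+1) − (1)·f(k) = k**3 + 13*k**2/4 + 13*k/4 + 5/8.
deg f ≤ 3 (via 0,0,3).
Coefficient equations give f(k) = -(k + 1)*(2*k**2 - 1)/8.
R(k) = B(k−1)·f(k)/C(k) = -(k + 1)*(2*k**2 - 1)/((4*k + 1)*(2*k**2 + 6*k + 5)); s_k = R·t_k = 2*(-3)**k*(-2*k**3 - 2*k**2 + k + 1).
s_(k+1) − s_k = (-3)**k*(16*k**3 + 52*k**2 + 52*k + 10) = t_k.
Evaluate: s_(n+1) = 6*(-3)**n*(2*n**3 + 8*n**2 + 9*n + 2); subtract s_(1) = 12 ⇒ S(n) = 12*(-3)**n*n**3 + 48*(-3)**n*n**2 + 54*(-3)**n*n + 12*(-3)**n - 12.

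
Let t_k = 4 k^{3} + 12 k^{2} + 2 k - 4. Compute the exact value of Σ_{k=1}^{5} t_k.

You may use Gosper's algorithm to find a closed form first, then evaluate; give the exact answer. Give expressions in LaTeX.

Compute t_(k+1)/t_k: get (2*k**3 + 12*k**2 + 19*k + 7)/(2*k**3 + 6*k**2 + k - 2).
Take A(k)=1, B(k)=1, C(k)=k**3 + 3*k**2 + k/2 - 1.
Key eq: (1)·f(k+1) = (1)·f(k) + (k**3 + 3*k**2 + k/2 - 1).
From deg A=0, deg B=0, deg C=3: d=4.
Coefficient equations give f(k) = k*(k + 3)*(k**2 - k - 1)/4.
Then R = B(k−1)f/C = k*(k + 3)*(k**2 - k - 1)/(2*(2*k**3 + 6*k**2 + k - 2)), so s_k = R(k)·t_k = k*(k**3 + 2*k**2 - 4*k - 3).
Check: Δs_k = 4*k**3 + 12*k**2 + 2*k - 4. ✓
Sum = s_(6) − s_(1); s_(6) = 1566, s_(1) = -4 ⇒ 1570.

Σ = 1570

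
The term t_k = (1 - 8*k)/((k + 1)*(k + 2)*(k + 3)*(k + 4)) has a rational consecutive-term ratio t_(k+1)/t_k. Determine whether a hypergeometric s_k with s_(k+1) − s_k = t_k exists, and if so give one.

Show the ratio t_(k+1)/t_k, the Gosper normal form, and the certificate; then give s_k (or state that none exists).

s_k = k*(-k**2 - 6*k + 13)/(6*(k + 1)*(k + 2)*(k + 3))

Ratio r(k) = (k + 1)*(8*k + 7)/((k + 5)*(8*k - 1)).
Take A(k)=k + 1, B(k)=k + 5, C(k)=k - 1/8.
Need (k + 1)·f(k+1) − (k + 4)·f(k) = k - 1/8.
deg f ≤ 3 (via 1,1,1).
Solve for f: f(k) = k*(k**2 + 6*k - 13)/48 (degree 3 ≤ 3).
So s_k = (B(k−1)f/C)·t_k = (k*(k + 4)*(k**2 + 6*k - 13)/(6*(8*k - 1)))·t_k = k*(-k**2 - 6*k + 13)/(6*(k + 1)*(k + 2)*(k + 3)).
Check: Δs_k = (1 - 8*k)/(k**4 + 10*k**3 + 35*k**2 + 50*k + 24). ✓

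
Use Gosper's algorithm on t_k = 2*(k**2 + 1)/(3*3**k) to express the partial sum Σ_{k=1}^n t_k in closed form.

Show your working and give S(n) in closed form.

The ratio is ((k + 1)**2 + 1)/(3*(k**2 + 1)).
A = 1/3, B = 1, C = k**2 + 1.
f must satisfy (1/3)·f(k+1) − (1)·f(k) = k**2 + 1.
deg f ≤ 2 (via 0,0,2).
Match coefficients ⇒ f(k) = -3*(k**2 + k + 2)/2.
So s_k = (B(k−1)f/C)·t_k = (-3*(k**2 + k + 2)/(2*(k**2 + 1)))·t_k = (-k**2 - k - 2)/3**k.
Verify: 2*(k**2 + 1)/(3*3**k) matches t_k.
Evaluate: s_(n+1) = 3**(-n - 1)*(-n**2 - 3*n - 4); subtract s_(1) = -4/3 ⇒ S(n) = 3**(-n - 1)*(4*3**n - n**2 - 3*n - 4).

S(n) = 3**(-n - 1)*(4*3**n - n**2 - 3*n - 4)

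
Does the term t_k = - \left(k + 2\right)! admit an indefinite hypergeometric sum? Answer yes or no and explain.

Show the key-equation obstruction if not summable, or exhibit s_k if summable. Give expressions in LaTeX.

Step 1: r(k) = k + 3.
Factor: A=k + 3; B=1; C=1.
Set up (k + 3)·f(k+1) − (1)·f(k) − (1) = 0.
Bound: deg f ≤ -1.
d = -1 < 0 ⇒ no nonzero polynomial f; not summable.

No — negative degree bound, so no certificate f.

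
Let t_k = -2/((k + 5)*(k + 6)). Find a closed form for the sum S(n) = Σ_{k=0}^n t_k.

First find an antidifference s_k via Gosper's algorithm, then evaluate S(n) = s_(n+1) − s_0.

S(n) = 2*(-n - 1)/(5*(n + 6))

Compute t_(k+1)/t_k: get (k + 5)/(k + 7).
Factor: A=k + 5; B=k + 7; C=1.
Solve (k + 5)·f(k+1) − (k + 6)·f(k) = 1.
From deg A=1, deg B=1, deg C=0: d=1.
Match coefficients ⇒ f(k) = k/5.
So s_k = (B(k−1)f/C)·t_k = (k*(k + 6)/5)·t_k = -2*k/(5*k + 25).
Δs = -2/(k**2 + 11*k + 30), as required.
Evaluate: s_(n+1) = 2*(-n - 1)/(5*(n + 6)); subtract s_(0) = 0 ⇒ S(n) = 2*(-n - 1)/(5*(n + 6)).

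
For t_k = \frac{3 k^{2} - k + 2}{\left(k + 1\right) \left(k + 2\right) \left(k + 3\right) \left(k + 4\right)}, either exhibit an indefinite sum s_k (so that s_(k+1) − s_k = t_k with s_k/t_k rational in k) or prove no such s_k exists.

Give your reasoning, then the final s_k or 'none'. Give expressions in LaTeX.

The ratio is (k + 1)*(-k + 3*(k + 1)**2 + 1)/((k + 5)*(3*k**2 - k + 2)).
A = k + 1, B = k + 5, C = k**2 - k/3 + 2/3.
Solve (k + 1)·f(k+1) − (k + 4)·f(k) = k**2 - k/3 + 2/3.
Bound: deg f ≤ 3.
Solve for f: f(k) = k*(k**2 + 3)/6 (degree 3 ≤ 3).
R(k) = B(k−1)·f(k)/C(k) = k*(k + 4)*(k**2 + 3)/(2*(3*k**2 - k + 2)); s_k = R·t_k = k*(k**2 + 3)/(2*(k + 1)*(k + 2)*(k + 3)).
Check: Δs_k = (3*k**2 - k + 2)/(k**4 + 10*k**3 + 35*k**2 + 50*k + 24). ✓

s_k = \frac{k \left(k^{2} + 3\right)}{2 \left(k + 1\right) \left(k + 2\right) \left(k + 3\right)}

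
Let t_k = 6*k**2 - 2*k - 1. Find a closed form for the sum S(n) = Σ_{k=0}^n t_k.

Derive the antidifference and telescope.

Ratio r(k) = (6*k**2 + 10*k + 3)/(6*k**2 - 2*k - 1).
Gosper form: A/B · C(k+1)/C(k) with A=1, B=1, C=k**2 - k/3 - 1/6.
Solve (1)·f(k+1) − (1)·f(k) = k**2 - k/3 - 1/6.
d = 3 from the (0,0,2) case.
A polynomial solution: f(k) = k*(2*k**2 - 4*k + 1)/6.
Get s_k = R·t_k = k*(2*k**2 - 4*k + 1) with R(k) = B(k−1)f(k)/C(k) = k*(2*k**2 - 4*k + 1)/(6*k**2 - 2*k - 1).
Check: Δs_k = 6*k**2 - 2*k - 1. ✓
Telescope: S(n) = s_(n+1) − s_(0) = 2*n**3 + 2*n**2 - n - 1 − (0) = 2*n**3 + 2*n**2 - n - 1.

S(n) = 2*n**3 + 2*n**2 - n - 1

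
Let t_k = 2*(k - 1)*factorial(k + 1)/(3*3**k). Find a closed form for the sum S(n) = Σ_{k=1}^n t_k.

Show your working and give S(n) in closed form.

S(n) = -4/3 + 2*factorial(n + 2)/(3*3**n)

Compute t_(k+1)/t_k: get k*(k + 2)/(3*(k - 1)).
Gosper form: A/B · C(k+1)/C(k) with A=k/3 + 2/3, B=1, C=k - 1.
f must satisfy (k/3 + 2/3)·f(k+1) − (1)·f(k) = k - 1.
deg f ≤ 0 (via 1,0,1).
Coefficient equations give f(k) = 3.
So s_k = (B(k−1)f/C)·t_k = (3/(k - 1))·t_k = 2*factorial(k + 1)/3**k.
Check: Δs_k = 2*(k - 1)*factorial(k + 1)/(3*3**k). ✓
Σ_(k=1)^n t_k = s_(n+1) − s_(1) = (2*3**(-n - 1)*factorial(n + 2)) − (4/3), i.e. -4/3 + 2*factorial(n + 2)/(3*3**n).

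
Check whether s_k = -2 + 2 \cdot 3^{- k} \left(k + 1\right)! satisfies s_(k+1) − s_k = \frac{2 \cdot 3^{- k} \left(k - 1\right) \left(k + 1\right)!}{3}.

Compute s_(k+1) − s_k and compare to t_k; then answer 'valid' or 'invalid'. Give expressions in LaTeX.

s_(k+1) = 2*3**(-k - 1)*factorial(k + 2) - 2
s_(k+1) − s_k = 2*(k - 1)*factorial(k + 1)/(3*3**k)
(s_(k+1) − s_k) − t_k = 0

Valid: the claim telescopes to t_k.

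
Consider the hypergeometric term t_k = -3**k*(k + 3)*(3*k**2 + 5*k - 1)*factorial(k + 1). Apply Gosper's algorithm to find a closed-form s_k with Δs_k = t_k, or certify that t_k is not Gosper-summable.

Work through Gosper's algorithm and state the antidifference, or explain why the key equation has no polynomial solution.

Step 1: r(k) = 3*(k + 2)*(k + 4)*(5*k + 3*(k + 1)**2 + 4)/((k + 3)*(3*k**2 + 5*k - 1)).
Normal form (A,B,C) = (3*k + 6, 1, k**3 + 14*k**2/3 + 14*k/3 - 1).
f must satisfy (3*k + 6)·f(k+1) − (1)·f(k) = k**3 + 14*k**2/3 + 14*k/3 - 1.
deg f ≤ 2 (via 1,0,3).
Coefficient equations give f(k) = (k**2 + k - 3)/3.
R(k) = B(k−1)·f(k)/C(k) = (k**2 + k - 3)/((k + 3)*(3*k**2 + 5*k - 1)); s_k = R·t_k = -3**k*(k**2 + k - 3)*factorial(k + 1).
Verify: -3**k*(k + 3)*(3*k**2 + 5*k - 1)*factorial(k + 1) matches t_k.

s_k = -3**k*(k**2 + k - 3)*factorial(k + 1)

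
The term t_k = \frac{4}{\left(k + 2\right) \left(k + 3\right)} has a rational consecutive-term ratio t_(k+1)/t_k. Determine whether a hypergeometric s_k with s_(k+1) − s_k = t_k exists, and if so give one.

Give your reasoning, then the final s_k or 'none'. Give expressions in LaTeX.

Step 1: r(k) = (k + 2)/(k + 4).
A = k + 2, B = k + 4, C = 1.
f must satisfy (k + 2)·f(k+1) − (k + 3)·f(k) = 1.
deg f ≤ 1 (via 1,1,0).
Coefficient equations give f(k) = k/2.
Get s_k = R·t_k = 2*k/(k + 2) with R(k) = B(k−1)f(k)/C(k) = k*(k + 3)/2.
s_(k+1) − s_k = 4/(k**2 + 5*k + 6) = t_k.

s_k = \frac{2 k}{k + 2}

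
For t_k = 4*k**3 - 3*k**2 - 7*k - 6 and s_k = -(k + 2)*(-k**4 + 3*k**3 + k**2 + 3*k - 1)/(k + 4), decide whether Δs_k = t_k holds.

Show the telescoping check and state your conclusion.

s_(k+1) = (k**5 + 4*k**4 - k**3 - 22*k**2 - 35*k - 15)/(k + 5)
s_(k+1) − s_k = (4*k**5 + 27*k**4 + 14*k**3 - 93*k**2 - 132*k - 70)/(k**2 + 9*k + 20)
(s_(k+1) − s_k) − t_k = 2*(-3*k**4 - 16*k**3 + 18*k**2 + 31*k + 25)/(k**2 + 9*k + 20)

Invalid: residual 2*(-3*k**4 - 16*k**3 + 18*k**2 + 31*k + 25)/(k**2 + 9*k + 20) ≠ 0.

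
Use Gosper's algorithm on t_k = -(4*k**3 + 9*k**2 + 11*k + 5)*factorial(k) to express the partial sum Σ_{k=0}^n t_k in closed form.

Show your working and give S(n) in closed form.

S(n) = -4*n**3*factorial(n) - 13*n**2*factorial(n) - 12*n*factorial(n) - 3*factorial(n) - 2

Ratio r(k) = (4*k**4 + 25*k**3 + 62*k**2 + 70*k + 29)/(4*k**3 + 9*k**2 + 11*k + 5).
Normal form (A,B,C) = (k + 1, 1, k**3 + 9*k**2/4 + 11*k/4 + 5/4).
f must satisfy (k + 1)·f(k+1) − (1)·f(k) = k**3 + 9*k**2/4 + 11*k/4 + 5/4.
d = 2 from the (1,0,3) case.
Match coefficients ⇒ f(k) = (4*k**2 + k - 2)/4.
Then R = B(k−1)f/C = (4*k**2 + k - 2)/(4*k**3 + 9*k**2 + 11*k + 5), so s_k = R(k)·t_k = -(4*k**2 + k - 2)*factorial(k).
Δs = -(4*k**3 + 9*k**2 + 11*k + 5)*factorial(k), as required.
Evaluate: s_(n+1) = -(4*n**2 + 9*n + 3)*factorial(n + 1); subtract s_(0) = 2 ⇒ S(n) = -4*n**3*factorial(n) - 13*n**2*factorial(n) - 12*n*factorial(n) - 3*factorial(n) - 2.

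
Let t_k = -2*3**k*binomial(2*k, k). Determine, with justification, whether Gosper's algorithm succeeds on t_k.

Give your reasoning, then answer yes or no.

No — t_k has no hypergeometric antidifference.

Step 1: r(k) = 6*(2*k + 1)/(k + 1).
So A=12*k + 6 and B=k + 1, with C=1.
Key eq: (12*k + 6)·f(k+1) = (k)·f(k) + (1).
Bound: deg f ≤ -1.
Bound -1 < 0, so the key equation has no polynomial solution.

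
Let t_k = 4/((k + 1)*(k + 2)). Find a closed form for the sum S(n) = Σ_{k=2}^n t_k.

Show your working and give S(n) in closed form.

r(k) = (k + 1)/(k + 3) after simplifying.
A = k + 1, B = k + 3, C = 1.
Key eq: (k + 1)·f(k+1) = (k + 2)·f(k) + (1).
From deg A=1, deg B=1, deg C=0: d=1.
Match coefficients ⇒ f(k) = k.
Get s_k = R·t_k = 4*k/(k + 1) with R(k) = B(k−1)f(k)/C(k) = k*(k + 2).
Check: Δs_k = 4/(k**2 + 3*k + 2). ✓
s_(n+1) = 4*(n + 1)/(n + 2) and s_(2) = 8/3, so S(n) = 4*(n - 1)/(3*(n + 2)).

S(n) = 4*(n - 1)/(3*(n + 2))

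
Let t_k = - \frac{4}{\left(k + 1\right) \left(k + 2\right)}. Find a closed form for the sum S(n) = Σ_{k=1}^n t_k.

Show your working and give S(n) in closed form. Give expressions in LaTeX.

r(k) = (k + 1)/(k + 3) after simplifying.
Factor: A=k + 1; B=k + 3; C=1.
Set up (k + 1)·f(k+1) − (k + 2)·f(k) − (1) = 0.
d = 1 from the (1,1,0) case.
Solve for f: f(k) = k (degree 1 ≤ 1).
R(k) = B(k−1)·f(k)/C(k) = k*(k + 2); s_k = R·t_k = -4*k/(k + 1).
Verify: -4/(k**2 + 3*k + 2) matches t_k.
Σ_(k=1)^n t_k = s_(n+1) − s_(1) = (4*(-n - 1)/(n + 2)) − (-2), i.e. -2*n/(n + 2).

S(n) = - \frac{2 n}{n + 2}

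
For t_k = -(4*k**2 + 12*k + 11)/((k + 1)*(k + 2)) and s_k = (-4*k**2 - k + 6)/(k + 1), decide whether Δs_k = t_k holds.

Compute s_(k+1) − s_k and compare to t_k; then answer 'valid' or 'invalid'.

s_(k+1) = (-k - 4*(k + 1)**2 + 5)/(k + 2)
s_(k+1) − s_k = (-4*k**2 - 12*k - 11)/(k**2 + 3*k + 2)
(s_(k+1) − s_k) − t_k = 0

valid; difference matches t_k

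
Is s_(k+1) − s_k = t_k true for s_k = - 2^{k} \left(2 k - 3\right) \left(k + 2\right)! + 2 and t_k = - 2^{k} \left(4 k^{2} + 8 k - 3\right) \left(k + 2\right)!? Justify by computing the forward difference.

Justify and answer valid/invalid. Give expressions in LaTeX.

Valid — Δs_k = t_k.

s_(k+1) = -2**(k + 1)*(2*k - 1)*factorial(k + 3) + 2
s_(k+1) − s_k = -2**k*(4*k**2 + 8*k - 3)*factorial(k + 2)
(s_(k+1) − s_k) − t_k = 0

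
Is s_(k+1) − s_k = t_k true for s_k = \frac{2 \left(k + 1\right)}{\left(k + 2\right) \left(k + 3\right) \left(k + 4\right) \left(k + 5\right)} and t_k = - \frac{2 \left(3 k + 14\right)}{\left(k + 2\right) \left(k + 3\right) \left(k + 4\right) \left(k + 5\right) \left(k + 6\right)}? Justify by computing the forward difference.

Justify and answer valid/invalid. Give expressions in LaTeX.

Invalid: residual \frac{24}{k^{5} + 20 k^{4} + 155 k^{3} + 580 k^{2} + 1044 k + 720} ≠ 0.

s_(k+1) = 2*(k + 2)/((k + 3)*(k + 4)*(k + 5)*(k + 6))
s_(k+1) − s_k = 2*(-3*k - 2)/(k**5 + 20*k**4 + 155*k**3 + 580*k**2 + 1044*k + 720)
(s_(k+1) − s_k) − t_k = 24/(k**5 + 20*k**4 + 155*k**3 + 580*k**2 + 1044*k + 720)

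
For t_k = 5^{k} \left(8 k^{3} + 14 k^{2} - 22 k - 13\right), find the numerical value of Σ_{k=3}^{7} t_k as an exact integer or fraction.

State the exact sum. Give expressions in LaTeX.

Σ = 291795375

r(k) = 5*(8*k**3 + 38*k**2 + 30*k - 13)/(8*k**3 + 14*k**2 - 22*k - 13) after simplifying.
Gosper form: A/B · C(k+1)/C(k) with A=5, B=1, C=k**3 + 7*k**2/4 - 11*k/4 - 13/8.
Set up (5)·f(k+1) − (1)·f(k) − (k**3 + 7*k**2/4 - 11*k/4 - 13/8) = 0.
From deg A=0, deg B=0, deg C=3: d=3.
Coefficient equations give f(k) = (k + 1)*(2*k**2 - 6*k + 3)/8.
Then R = B(k−1)f/C = (k + 1)*(2*k**2 - 6*k + 3)/(8*k**3 + 14*k**2 - 22*k - 13), so s_k = R(k)·t_k = 5**k*(2*k**3 - 4*k**2 - 3*k + 3).
Δs = 5**k*(8*k**3 + 14*k**2 - 22*k - 13), as required.
Telescoping: Σ = s_(8) − s_(3) = 291796875 − (1500) = 291795375.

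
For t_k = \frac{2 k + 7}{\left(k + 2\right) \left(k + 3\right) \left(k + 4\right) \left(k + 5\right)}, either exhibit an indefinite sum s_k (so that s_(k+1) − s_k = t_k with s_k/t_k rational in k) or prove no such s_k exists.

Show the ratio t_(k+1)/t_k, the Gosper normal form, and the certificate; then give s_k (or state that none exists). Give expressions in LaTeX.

Compute t_(k+1)/t_k: get (k + 2)*(2*k + 9)/((k + 6)*(2*k + 7)).
Factor: A=k + 2; B=k + 6; C=k + 7/2.
Need (k + 2)·f(k+1) − (k + 5)·f(k) = k + 7/2.
From deg A=1, deg B=1, deg C=1: d=3.
Coefficient equations give f(k) = k*(k + 3)*(k + 6)/16.
Certificate R = B(k−1)f/C = k*(k + 3)*(k + 5)*(k + 6)/(8*(2*k + 7)) gives s_k = k*(k + 6)/(8*(k**2 + 6*k + 8)).
Δs = (2*k + 7)/(k**4 + 14*k**3 + 71*k**2 + 154*k + 120), as required.

s_k = \frac{k \left(k + 6\right)}{8 \left(k^{2} + 6 k + 8\right)}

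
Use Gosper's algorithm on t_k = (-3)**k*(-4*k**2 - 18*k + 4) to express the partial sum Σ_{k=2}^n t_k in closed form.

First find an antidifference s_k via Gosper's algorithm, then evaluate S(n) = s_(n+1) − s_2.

Step 1: r(k) = 3*(-2*k**2 - 13*k - 9)/(2*k**2 + 9*k - 2).
Factor: A=-3; B=1; C=k**2 + 9*k/2 - 1.
Key eq: (-3)·f(k+1) = (1)·f(k) + (k**2 + 9*k/2 - 1).
d = 2 from the (0,0,2) case.
Solve for f: f(k) = -(k - 1)*(k + 4)/4 (degree 2 ≤ 2).
R(k) = B(k−1)·f(k)/C(k) = -(k - 1)*(k + 4)/(2*(2*k**2 + 9*k - 2)); s_k = R·t_k = (-3)**k*(k**2 + 3*k - 4).
s_(k+1) − s_k = (-3)**k*(-4*k**2 - 18*k + 4) = t_k.
Σ_(k=2)^n t_k = s_(n+1) − s_(2) = (3*(-3)**n*n*(-n - 5)) − (54), i.e. -3*(-3)**n*n**2 - 15*(-3)**n*n - 54.

S(n) = -3*(-3)**n*n**2 - 15*(-3)**n*n - 54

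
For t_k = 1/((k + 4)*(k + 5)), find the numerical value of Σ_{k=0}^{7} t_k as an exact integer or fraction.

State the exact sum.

t_(k+1)/t_k = (k + 4)/(k + 6).
Normal form (A,B,C) = (k + 4, k + 6, 1).
Solve (k + 4)·f(k+1) − (k + 5)·f(k) = 1.
d = 1 from the (1,1,0) case.
Match coefficients ⇒ f(k) = k/4.
Certificate R = B(k−1)f/C = k*(k + 5)/4 gives s_k = k/(4*(k + 4)).
Δs = 1/(k**2 + 9*k + 20), as required.
Σ_(k=0)^(7) t_k = s_(8) − s_(0) = 1/6 − (0) = 1/6.

Σ = 1/6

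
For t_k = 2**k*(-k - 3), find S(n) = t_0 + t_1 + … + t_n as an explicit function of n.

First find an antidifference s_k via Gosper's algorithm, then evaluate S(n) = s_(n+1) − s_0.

S(n) = -2**(n + 1)*n - 2**(n + 2) + 1

Compute t_(k+1)/t_k: get 2*(k + 4)/(k + 3).
A = 2, B = 1, C = k + 3.
Key eq: (2)·f(k+1) = (1)·f(k) + (k + 3).
From deg A=0, deg B=0, deg C=1: d=1.
Match coefficients ⇒ f(k) = k + 1.
So s_k = (B(k−1)f/C)·t_k = ((k + 1)/(k + 3))·t_k = 2**k*(-k - 1).
Δs = 2**k*(-k - 3), as required.
Telescope: S(n) = s_(n+1) − s_(0) = 2**(n + 1)*(-n - 2) − (-1) = -2**(n + 1)*n - 2**(n + 2) + 1.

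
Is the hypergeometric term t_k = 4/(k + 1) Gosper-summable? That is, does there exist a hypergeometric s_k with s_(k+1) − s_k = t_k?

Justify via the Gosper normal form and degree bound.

Ratio r(k) = (k + 1)/(k + 2).
A = k + 1, B = k + 2, C = 1.
Set up (k + 1)·f(k+1) − (k + 1)·f(k) − (1) = 0.
Degrees (1,1,0) ⇒ d ≤ 0.
Write f(k) = c0. Then LHS − RHS = -1, requiring -1 = 0: contradictory. No certificate.

No; the coefficient equations for f are inconsistent.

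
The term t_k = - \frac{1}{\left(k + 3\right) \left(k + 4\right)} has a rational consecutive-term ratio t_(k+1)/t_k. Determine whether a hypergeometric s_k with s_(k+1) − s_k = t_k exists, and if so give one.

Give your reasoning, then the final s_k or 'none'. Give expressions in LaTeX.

t_(k+1)/t_k = (k + 3)/(k + 5).
Take A(k)=k + 3, B(k)=k + 5, C(k)=1.
Key eq: (k + 3)·f(k+1) = (k + 4)·f(k) + (1).
deg f ≤ 1 (via 1,1,0).
A polynomial solution: f(k) = k/3.
So s_k = (B(k−1)f/C)·t_k = (k*(k + 4)/3)·t_k = -k/(3*k + 9).
Check: Δs_k = -1/(k**2 + 7*k + 12). ✓

s_k = - \frac{k}{3 k + 9}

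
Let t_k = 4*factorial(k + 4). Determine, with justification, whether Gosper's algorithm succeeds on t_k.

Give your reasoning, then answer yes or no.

No — key equation has no polynomial f.

Compute t_(k+1)/t_k: get k + 5.
Take A(k)=k + 5, B(k)=1, C(k)=1.
Solve (k + 5)·f(k+1) − (1)·f(k) = 1.
d = -1 from the (1,0,0) case.
deg f ≤ -1 is impossible — no certificate.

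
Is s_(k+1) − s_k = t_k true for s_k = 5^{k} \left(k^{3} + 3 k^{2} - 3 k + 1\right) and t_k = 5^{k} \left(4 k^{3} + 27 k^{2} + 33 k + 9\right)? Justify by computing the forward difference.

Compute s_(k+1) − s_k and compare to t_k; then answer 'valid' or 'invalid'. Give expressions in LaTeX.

Valid — Δs_k = t_k.

s_(k+1) = 5**(k + 1)*(k**3 + 6*k**2 + 6*k + 2)
s_(k+1) − s_k = 5**k*(4*k**3 + 27*k**2 + 33*k + 9)
(s_(k+1) − s_k) − t_k = 0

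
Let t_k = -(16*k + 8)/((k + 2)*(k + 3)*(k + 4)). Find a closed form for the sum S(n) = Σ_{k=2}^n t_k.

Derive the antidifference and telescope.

r(k) = (k + 2)*(2*k + 3)/((k + 5)*(2*k + 1)) after simplifying.
Factor: A=k + 2; B=k + 5; C=k + 1/2.
Set up (k + 2)·f(k+1) − (k + 4)·f(k) − (k + 1/2) = 0.
Bound: deg f ≤ 2.
A polynomial solution: f(k) = k*(5*k + 1)/24.
So s_k = (B(k−1)f/C)·t_k = (k*(k + 4)*(5*k + 1)/(12*(2*k + 1)))·t_k = -2*k*(5*k + 1)/(3*(k + 2)*(k + 3)).
Check: Δs_k = 8*(-2*k - 1)/(k**3 + 9*k**2 + 26*k + 24). ✓
Telescope: S(n) = s_(n+1) − s_(2) = 2*(-5*n**2 - 11*n - 6)/(3*(n**2 + 7*n + 12)) − (-11/15) = (-13*n**2 - 11*n + 24)/(5*(n**2 + 7*n + 12)).

S(n) = (-13*n**2 - 11*n + 24)/(5*(n**2 + 7*n + 12))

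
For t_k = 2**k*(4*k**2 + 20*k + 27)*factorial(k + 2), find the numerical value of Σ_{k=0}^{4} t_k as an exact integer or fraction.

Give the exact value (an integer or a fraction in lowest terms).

Ratio r(k) = 2*(4*k**3 + 40*k**2 + 135*k + 153)/(4*k**2 + 20*k + 27).
A = 2*k + 6, B = 1, C = k**2 + 5*k + 27/4.
Key eq: (2*k + 6)·f(k+1) = (1)·f(k) + (k**2 + 5*k + 27/4).
From deg A=1, deg B=0, deg C=2: d=1.
A polynomial solution: f(k) = (2*k + 3)/4.
Certificate R = B(k−1)f/C = (2*k + 3)/(4*k**2 + 20*k + 27) gives s_k = 2**k*(2*k + 3)*factorial(k + 2).
Verify: 2**k*(4*k**2 + 20*k + 27)*factorial(k + 2) matches t_k.
Telescoping: Σ = s_(5) − s_(0) = 2096640 − (6) = 2096634.

Σ = 2096634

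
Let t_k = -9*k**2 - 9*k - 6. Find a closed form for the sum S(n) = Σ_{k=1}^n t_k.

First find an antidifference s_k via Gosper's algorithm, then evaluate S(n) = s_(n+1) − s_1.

Compute t_(k+1)/t_k: get (3*k**2 + 9*k + 8)/(3*k**2 + 3*k + 2).
Normal form (A,B,C) = (1, 1, k**2 + k + 2/3).
Solve (1)·f(k+1) − (1)·f(k) = k**2 + k + 2/3.
From deg A=0, deg B=0, deg C=2: d=3.
A polynomial solution: f(k) = k*(k**2 + 1)/3.
Certificate R = B(k−1)f/C = k*(k**2 + 1)/(3*k**2 + 3*k + 2) gives s_k = 3*k*(-k**2 - 1).
Δs = -9*k**2 - 9*k - 6, as required.
Telescope: S(n) = s_(n+1) − s_(1) = -3*n**3 - 9*n**2 - 12*n - 6 − (-6) = 3*n*(-n**2 - 3*n - 4).

S(n) = 3*n*(-n**2 - 3*n - 4)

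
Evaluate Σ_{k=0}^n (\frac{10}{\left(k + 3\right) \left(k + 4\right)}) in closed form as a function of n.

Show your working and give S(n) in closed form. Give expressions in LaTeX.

S(n) = \frac{10 \left(n + 1\right)}{3 \left(n + 4\right)}

r(k) = (k + 3)/(k + 5) after simplifying.
Normal form (A,B,C) = (k + 3, k + 5, 1).
Need (k + 3)·f(k+1) − (k + 4)·f(k) = 1.
From deg A=1, deg B=1, deg C=0: d=1.
A polynomial solution: f(k) = k/3.
Certificate R = B(k−1)f/C = k*(k + 4)/3 gives s_k = 10*k/(3*(k + 3)).
s_(k+1) − s_k = 10/(k**2 + 7*k + 12) = t_k.
Σ_(k=0)^n t_k = s_(n+1) − s_(0) = (10*(n + 1)/(3*(n + 4))) − (0), i.e. 10*(n + 1)/(3*(n + 4)).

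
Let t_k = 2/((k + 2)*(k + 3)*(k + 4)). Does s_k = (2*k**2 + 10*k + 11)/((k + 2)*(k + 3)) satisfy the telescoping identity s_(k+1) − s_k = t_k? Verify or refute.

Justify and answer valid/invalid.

Valid: the claim telescopes to t_k.

s_(k+1) = (10*k + 2*(k + 1)**2 + 21)/((k + 3)*(k + 4))
s_(k+1) − s_k = 2/(k**3 + 9*k**2 + 26*k + 24)
(s_(k+1) − s_k) − t_k = 0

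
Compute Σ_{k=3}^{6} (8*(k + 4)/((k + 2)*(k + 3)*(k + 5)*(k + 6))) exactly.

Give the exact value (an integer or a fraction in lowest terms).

Σ = 17/270

t_(k+1)/t_k = (k + 2)*(k + 5)**2/((k + 4)**2*(k + 7)).
So A=k + 2 and B=k + 7, with C=k**2 + 8*k + 16.
Solve (k + 2)·f(k+1) − (k + 6)·f(k) = k**2 + 8*k + 16.
Bound: deg f ≤ 4.
Solve for f: f(k) = k*(k + 3)*(k + 4)*(k + 7)/20 (degree 4 ≤ 4).
R(k) = B(k−1)·f(k)/C(k) = k*(k + 3)*(k + 6)*(k + 7)/(20*(k + 4)); s_k = R·t_k = 2*k*(k + 7)/(5*(k**2 + 7*k + 10)).
Verify: 8*(k + 4)/(k**4 + 16*k**3 + 91*k**2 + 216*k + 180) matches t_k.
Telescoping: Σ = s_(7) − s_(3) = 49/135 − (3/10) = 17/270.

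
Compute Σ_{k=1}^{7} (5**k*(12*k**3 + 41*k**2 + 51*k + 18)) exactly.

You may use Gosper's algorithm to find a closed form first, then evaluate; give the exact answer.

Step 1: r(k) = 5*(12*k**3 + 77*k**2 + 169*k + 122)/(12*k**3 + 41*k**2 + 51*k + 18).
Normal form (A,B,C) = (5, 1, k**3 + 41*k**2/12 + 17*k/4 + 3/2).
Set up (5)·f(k+1) − (1)·f(k) − (k**3 + 41*k**2/12 + 17*k/4 + 3/2) = 0.
deg f ≤ 3 (via 0,0,3).
Solving with deg f ≤ 3: f(k) = (3*k**3 - k**2 + 4*k - 3)/12.
Certificate R = B(k−1)f/C = (3*k**3 - k**2 + 4*k - 3)/(12*k**3 + 41*k**2 + 51*k + 18) gives s_k = 5**k*(3*k**3 - k**2 + 4*k - 3).
Verify: 5**k*(12*k**3 + 41*k**2 + 51*k + 18) matches t_k.
Σ_(k=1)^(7) t_k = s_(8) − s_(1) = 586328125 − (15) = 586328110.

Σ = 586328110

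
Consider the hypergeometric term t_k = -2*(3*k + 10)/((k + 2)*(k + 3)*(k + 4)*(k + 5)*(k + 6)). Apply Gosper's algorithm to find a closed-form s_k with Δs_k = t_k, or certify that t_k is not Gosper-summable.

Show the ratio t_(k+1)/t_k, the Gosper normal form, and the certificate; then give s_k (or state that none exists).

s_k = k*(-k**2 - 11*k - 38)/(20*(k**3 + 11*k**2 + 38*k + 40))

Ratio r(k) = (k + 2)*(3*k + 13)/((k + 7)*(3*k + 10)).
Gosper form: A/B · C(k+1)/C(k) with A=k + 2, B=k + 7, C=k + 10/3.
Set up (k + 2)·f(k+1) − (k + 6)·f(k) − (k + 10/3) = 0.
Bound: deg f ≤ 4.
Solving with deg f ≤ 4: f(k) = k*(k + 3)*(k**2 + 11*k + 38)/120.
Get s_k = R·t_k = k*(-k**2 - 11*k - 38)/(20*(k**3 + 11*k**2 + 38*k + 40)) with R(k) = B(k−1)f(k)/C(k) = k*(k + 3)*(k + 6)*(k**2 + 11*k + 38)/(40*(3*k + 10)).
s_(k+1) − s_k = 2*(-3*k - 10)/(k**5 + 20*k**4 + 155*k**3 + 580*k**2 + 1044*k + 720) = t_k.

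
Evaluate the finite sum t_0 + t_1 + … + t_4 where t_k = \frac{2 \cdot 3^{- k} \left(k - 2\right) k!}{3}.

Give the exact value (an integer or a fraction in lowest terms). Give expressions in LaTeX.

Σ = -82/81

t_(k+1)/t_k = (k**2 - 1)/(3*(k - 2)).
Normal form (A,B,C) = (k/3 + 1/3, 1, k - 2).
Set up (k/3 + 1/3)·f(k+1) − (1)·f(k) − (k - 2) = 0.
Bound: deg f ≤ 0.
Coefficient equations give f(k) = 3.
So s_k = (B(k−1)f/C)·t_k = (3/(k - 2))·t_k = 2*factorial(k)/3**k.
Δs = 2*(k - 2)*factorial(k)/(3*3**k), as required.
Sum = s_(5) − s_(0); s_(5) = 80/81, s_(0) = 2 ⇒ -82/81.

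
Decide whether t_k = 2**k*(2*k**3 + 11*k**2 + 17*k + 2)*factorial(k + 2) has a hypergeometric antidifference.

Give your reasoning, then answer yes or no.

Compute t_(k+1)/t_k: get 2*(2*k**4 + 23*k**3 + 96*k**2 + 167*k + 96)/(2*k**3 + 11*k**2 + 17*k + 2).
Take A(k)=2*k + 6, B(k)=1, C(k)=k**3 + 11*k**2/2 + 17*k/2 + 1.
Solve (2*k + 6)·f(k+1) − (1)·f(k) = k**3 + 11*k**2/2 + 17*k/2 + 1.
From deg A=1, deg B=0, deg C=3: d=2.
Match coefficients ⇒ f(k) = (k - 1)*(k + 2)/2.
Then R = B(k−1)f/C = (k - 1)*(k + 2)/(2*k**3 + 11*k**2 + 17*k + 2), so s_k = R(k)·t_k = 2**k*(k - 1)*(k + 2)*factorial(k + 2).
Δs = 2**k*(2*k**3 + 11*k**2 + 17*k + 2)*factorial(k + 2), as required.

Yes. s_k = 2**k*(k - 1)*(k + 2)*factorial(k + 2).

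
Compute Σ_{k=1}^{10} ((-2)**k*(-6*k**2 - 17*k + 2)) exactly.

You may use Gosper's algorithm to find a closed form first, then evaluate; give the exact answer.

Σ = -555006

t_(k+1)/t_k = 2*(-6*k**2 - 29*k - 21)/(6*k**2 + 17*k - 2).
Gosper form: A/B · C(k+1)/C(k) with A=-2, B=1, C=k**2 + 17*k/6 - 1/3.
Solve (-2)·f(k+1) − (1)·f(k) = k**2 + 17*k/6 - 1/3.
From deg A=0, deg B=0, deg C=2: d=2.
Match coefficients ⇒ f(k) = -(2*k**2 + 3*k - 4)/6.
Certificate R = B(k−1)f/C = -(2*k**2 + 3*k - 4)/(6*k**2 + 17*k - 2) gives s_k = (-2)**k*(2*k**2 + 3*k - 4).
Verify: (-2)**k*(-6*k**2 - 17*k + 2) matches t_k.
Telescoping: Σ = s_(11) − s_(1) = -555008 − (-2) = -555006.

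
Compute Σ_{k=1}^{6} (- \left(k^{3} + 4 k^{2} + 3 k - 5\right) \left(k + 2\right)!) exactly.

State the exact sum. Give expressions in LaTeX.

Ratio r(k) = (k**4 + 10*k**3 + 35*k**2 + 45*k + 9)/(k**3 + 4*k**2 + 3*k - 5).
Gosper form: A/B · C(k+1)/C(k) with A=k + 3, B=1, C=k**3 + 4*k**2 + 3*k - 5.
Set up (k + 3)·f(k+1) − (1)·f(k) − (k**3 + 4*k**2 + 3*k - 5) = 0.
d = 2 from the (1,0,3) case.
Match coefficients ⇒ f(k) = (k - 2)*(k + 2).
Certificate R = B(k−1)f/C = (k - 2)*(k + 2)/(k**3 + 4*k**2 + 3*k - 5) gives s_k = -(k - 2)*(k + 2)*factorial(k + 2).
s_(k+1) − s_k = -(k**3 + 4*k**2 + 3*k - 5)*factorial(k + 2) = t_k.
Sum = s_(7) − s_(1); s_(7) = -16329600, s_(1) = 18 ⇒ -16329618.

Σ = -16329618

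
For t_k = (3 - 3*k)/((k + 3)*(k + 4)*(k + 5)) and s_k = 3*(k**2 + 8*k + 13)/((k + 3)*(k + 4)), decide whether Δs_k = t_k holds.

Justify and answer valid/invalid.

s_(k+1) = 3*(8*k + (k + 1)**2 + 21)/((k + 4)*(k + 5))
s_(k+1) − s_k = 3*(1 - k)/(k**3 + 12*k**2 + 47*k + 60)
(s_(k+1) − s_k) − t_k = 0

Valid — Δs_k = t_k.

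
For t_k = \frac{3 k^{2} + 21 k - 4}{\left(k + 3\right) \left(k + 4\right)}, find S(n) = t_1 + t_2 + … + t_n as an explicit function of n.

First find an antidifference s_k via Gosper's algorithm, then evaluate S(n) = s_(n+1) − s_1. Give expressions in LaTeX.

The ratio is (k + 3)*(21*k + 3*(k + 1)**2 + 17)/((k + 5)*(3*k**2 + 21*k - 4)).
A = k + 3, B = k + 5, C = k**2 + 7*k - 4/3.
Key eq: (k + 3)·f(k+1) = (k + 4)·f(k) + (k**2 + 7*k - 4/3).
Bound: deg f ≤ 2.
A polynomial solution: f(k) = k*(9*k - 13)/9.
Get s_k = R·t_k = k*(9*k - 13)/(3*(k + 3)) with R(k) = B(k−1)f(k)/C(k) = k*(k + 4)*(9*k - 13)/(3*(3*k**2 + 21*k - 4)).
Δs = (3*k**2 + 21*k - 4)/(k**2 + 7*k + 12), as required.
Σ_(k=1)^n t_k = s_(n+1) − s_(1) = ((9*n**2 + 5*n - 4)/(3*(n + 4))) − (-1/3), i.e. n*(3*n + 2)/(n + 4).

S(n) = \frac{n \left(3 n + 2\right)}{n + 4}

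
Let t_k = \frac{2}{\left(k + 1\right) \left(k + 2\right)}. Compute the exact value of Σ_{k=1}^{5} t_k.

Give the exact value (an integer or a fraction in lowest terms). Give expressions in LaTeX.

Σ = 5/7

Compute t_(k+1)/t_k: get (k + 1)/(k + 3).
So A=k + 1 and B=k + 3, with C=1.
Set up (k + 1)·f(k+1) − (k + 2)·f(k) − (1) = 0.
d = 1 from the (1,1,0) case.
A polynomial solution: f(k) = k.
Get s_k = R·t_k = 2*k/(k + 1) with R(k) = B(k−1)f(k)/C(k) = k*(k + 2).
Δs = 2/(k**2 + 3*k + 2), as required.
Σ_(k=1)^(5) t_k = s_(6) − s_(1) = 12/7 − (1) = 5/7.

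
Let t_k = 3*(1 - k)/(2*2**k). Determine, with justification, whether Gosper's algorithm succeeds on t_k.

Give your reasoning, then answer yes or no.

The ratio is k/(2*(k - 1)).
Take A(k)=1/2, B(k)=1, C(k)=k - 1.
Set up (1/2)·f(k+1) − (1)·f(k) − (k - 1) = 0.
deg f ≤ 1 (via 0,0,1).
Solve for f: f(k) = -2*k (degree 1 ≤ 1).
Then R = B(k−1)f/C = -2*k/(k - 1), so s_k = R(k)·t_k = 3*k/2**k.
Check: Δs_k = 3*(1 - k)/(2*2**k). ✓

Yes. s_k = 3*k/2**k.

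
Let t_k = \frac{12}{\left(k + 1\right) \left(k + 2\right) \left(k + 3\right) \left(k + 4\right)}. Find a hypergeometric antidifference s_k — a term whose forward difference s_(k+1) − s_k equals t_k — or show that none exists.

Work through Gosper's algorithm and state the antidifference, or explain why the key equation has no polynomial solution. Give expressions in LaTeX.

s_k = \frac{2 k \left(k^{2} + 6 k + 11\right)}{3 \left(k + 1\right) \left(k + 2\right) \left(k + 3\right)}

Compute t_(k+1)/t_k: get (k + 1)/(k + 5).
A = k + 1, B = k + 5, C = 1.
Set up (k + 1)·f(k+1) − (k + 4)·f(k) − (1) = 0.
From deg A=1, deg B=1, deg C=0: d=3.
A polynomial solution: f(k) = k*(k**2 + 6*k + 11)/18.
R(k) = B(k−1)·f(k)/C(k) = k*(k + 4)*(k**2 + 6*k + 11)/18; s_k = R·t_k = 2*k*(k**2 + 6*k + 11)/(3*(k + 1)*(k + 2)*(k + 3)).
s_(k+1) − s_k = 12/(k**4 + 10*k**3 + 35*k**2 + 50*k + 24) = t_k.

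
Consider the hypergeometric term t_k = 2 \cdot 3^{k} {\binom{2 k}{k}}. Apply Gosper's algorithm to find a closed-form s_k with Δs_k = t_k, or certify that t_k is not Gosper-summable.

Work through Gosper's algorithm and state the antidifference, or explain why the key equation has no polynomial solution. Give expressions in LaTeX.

Ratio r(k) = 6*(2*k + 1)/(k + 1).
Normal form (A,B,C) = (12*k + 6, k + 1, 1).
Solve (12*k + 6)·f(k+1) − (k)·f(k) = 1.
Bound: deg f ≤ -1.
Negative degree bound (-1): no f exists, t_k not Gosper-summable.

none — t_k is not Gosper-summable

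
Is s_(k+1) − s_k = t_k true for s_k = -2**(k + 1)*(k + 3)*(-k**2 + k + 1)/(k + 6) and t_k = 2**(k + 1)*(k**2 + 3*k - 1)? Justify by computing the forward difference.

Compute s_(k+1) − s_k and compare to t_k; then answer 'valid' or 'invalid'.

s_(k+1) = -2**(k + 2)*(k + 4)*(k - (k + 1)**2 + 2)/(k + 7)
s_(k+1) − s_k = 2**(k + 1)*(k**4 + 13*k**3 + 56*k**2 + 59*k - 27)/(k**2 + 13*k + 42)
(s_(k+1) − s_k) − t_k = 6*2**k*(-k**3 - 8*k**2 - 18*k + 5)/(k**2 + 13*k + 42)

Invalid: residual 6*2**k*(-k**3 - 8*k**2 - 18*k + 5)/(k**2 + 13*k + 42) ≠ 0.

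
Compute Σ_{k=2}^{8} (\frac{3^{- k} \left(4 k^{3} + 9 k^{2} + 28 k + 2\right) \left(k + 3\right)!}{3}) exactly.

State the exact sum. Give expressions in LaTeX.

Σ = 581495360/81

r(k) = (4*k**4 + 37*k**3 + 142*k**2 + 275*k + 172)/(3*(4*k**3 + 9*k**2 + 28*k + 2)) after simplifying.
Gosper form: A/B · C(k+1)/C(k) with A=k/3 + 4/3, B=1, C=k**3 + 9*k**2/4 + 7*k + 1/2.
Need (k/3 + 4/3)·f(k+1) − (1)·f(k) = k**3 + 9*k**2/4 + 7*k + 1/2.
Degrees (1,0,3) ⇒ d ≤ 2.
A polynomial solution: f(k) = 3*(4*k**2 - 3*k - 2)/4.
Certificate R = B(k−1)f/C = 3*(4*k**2 - 3*k - 2)/(4*k**3 + 9*k**2 + 28*k + 2) gives s_k = (4*k**2 - 3*k - 2)*factorial(k + 3)/3**k.
s_(k+1) − s_k = (4*k**3 + 9*k**2 + 28*k + 2)*factorial(k + 3)/(3*3**k) = t_k.
Sum = s_(9) − s_(2); s_(9) = 581504000/81, s_(2) = 320/3 ⇒ 581495360/81.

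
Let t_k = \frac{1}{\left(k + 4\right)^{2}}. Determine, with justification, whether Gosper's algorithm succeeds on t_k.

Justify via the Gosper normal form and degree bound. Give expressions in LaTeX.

No — key equation has no polynomial f.

r(k) = (k + 4)**2/(k + 5)**2 after simplifying.
Normal form (A,B,C) = (k**2 + 8*k + 16, k**2 + 10*k + 25, 1).
Solve (k**2 + 8*k + 16)·f(k+1) − (k**2 + 8*k + 16)·f(k) = 1.
From deg A=2, deg B=2, deg C=0: d=0.
Write f(k) = c0. Then LHS − RHS = -1, requiring -1 = 0: contradictory. No certificate.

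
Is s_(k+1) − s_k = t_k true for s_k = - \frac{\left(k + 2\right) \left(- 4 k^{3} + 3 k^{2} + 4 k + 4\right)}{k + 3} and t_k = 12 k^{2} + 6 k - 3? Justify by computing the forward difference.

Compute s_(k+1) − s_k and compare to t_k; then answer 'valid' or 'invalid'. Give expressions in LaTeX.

s_(k+1) = (4*k**4 + 21*k**3 + 29*k**2 - k - 21)/(k + 4)
s_(k+1) − s_k = (12*k**4 + 82*k**3 + 138*k**2 + 32*k - 31)/(k**2 + 7*k + 12)
(s_(k+1) − s_k) − t_k = (-8*k**3 - 45*k**2 - 19*k + 5)/(k**2 + 7*k + 12)

Invalid: residual \frac{- 8 k^{3} - 45 k^{2} - 19 k + 5}{k^{2} + 7 k + 12} ≠ 0.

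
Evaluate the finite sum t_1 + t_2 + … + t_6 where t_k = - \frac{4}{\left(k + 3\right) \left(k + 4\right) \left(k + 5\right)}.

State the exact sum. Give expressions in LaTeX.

t_(k+1)/t_k = (k + 3)/(k + 6).
Normal form (A,B,C) = (k + 3, k + 6, 1).
Set up (k + 3)·f(k+1) − (k + 5)·f(k) − (1) = 0.
Degrees (1,1,0) ⇒ d ≤ 2.
Match coefficients ⇒ f(k) = k*(k + 7)/24.
Certificate R = B(k−1)f/C = k*(k + 5)*(k + 7)/24 gives s_k = k*(-k - 7)/(6*(k + 3)*(k + 4)).
Δs = -4/(k**3 + 12*k**2 + 47*k + 60), as required.
Evaluate s at k=7 and k=1: -49/330 and -1/15; difference -9/110.

Σ = -9/110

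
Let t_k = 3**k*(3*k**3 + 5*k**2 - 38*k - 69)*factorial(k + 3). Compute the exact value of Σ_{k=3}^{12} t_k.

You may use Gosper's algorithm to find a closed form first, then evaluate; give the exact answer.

Step 1: r(k) = 3*(3*k**4 + 26*k**3 + 37*k**2 - 175*k - 396)/(3*k**3 + 5*k**2 - 38*k - 69).
Normal form (A,B,C) = (3*k + 12, 1, k**3 + 5*k**2/3 - 38*k/3 - 23).
f must satisfy (3*k + 12)·f(k+1) − (1)·f(k) = k**3 + 5*k**2/3 - 38*k/3 - 23.
d = 2 from the (1,0,3) case.
Solve for f: f(k) = (k**2 - 4*k - 3)/3 (degree 2 ≤ 2).
R(k) = B(k−1)·f(k)/C(k) = (k**2 - 4*k - 3)/(3*k**3 + 5*k**2 - 38*k - 69); s_k = R·t_k = 3**k*(k**2 - 4*k - 3)*factorial(k + 3).
s_(k+1) − s_k = 3**k*(3*k**3 + 5*k**2 - 38*k - 69)*factorial(k + 3) = t_k.
Telescoping: Σ = s_(13) − s_(3) = 3802776106257063936000 − (-116640) = 3802776106257064052640.

Σ = 3802776106257064052640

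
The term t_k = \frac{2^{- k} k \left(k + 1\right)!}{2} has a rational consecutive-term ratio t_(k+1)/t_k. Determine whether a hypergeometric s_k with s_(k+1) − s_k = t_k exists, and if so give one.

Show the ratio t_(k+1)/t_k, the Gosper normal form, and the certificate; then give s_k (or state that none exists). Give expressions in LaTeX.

s_k = 2^{- k} \left(k + 1\right)!

Step 1: r(k) = (k + 1)*(k + 2)/(2*k).
Factor: A=k/2 + 1; B=1; C=k.
Set up (k/2 + 1)·f(k+1) − (1)·f(k) − (k) = 0.
deg f ≤ 0 (via 1,0,1).
Solving with deg f ≤ 0: f(k) = 2.
Then R = B(k−1)f/C = 2/k, so s_k = R(k)·t_k = factorial(k + 1)/2**k.
s_(k+1) − s_k = k*factorial(k + 1)/(2*2**k) = t_k.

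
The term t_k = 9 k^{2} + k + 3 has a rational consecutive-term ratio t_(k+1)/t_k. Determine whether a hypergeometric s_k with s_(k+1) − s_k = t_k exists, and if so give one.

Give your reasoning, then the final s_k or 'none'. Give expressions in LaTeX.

Compute t_(k+1)/t_k: get (k + 9*(k + 1)**2 + 4)/(9*k**2 + k + 3).
Normal form (A,B,C) = (1, 1, k**2 + k/9 + 1/3).
Solve (1)·f(k+1) − (1)·f(k) = k**2 + k/9 + 1/3.
Bound: deg f ≤ 3.
A polynomial solution: f(k) = k*(3*k**2 - 4*k + 4)/9.
R(k) = B(k−1)·f(k)/C(k) = k*(3*k**2 - 4*k + 4)/(9*k**2 + k + 3); s_k = R·t_k = k*(3*k**2 - 4*k + 4).
s_(k+1) − s_k = 9*k**2 + k + 3 = t_k.

s_k = k \left(3 k^{2} - 4 k + 4\right)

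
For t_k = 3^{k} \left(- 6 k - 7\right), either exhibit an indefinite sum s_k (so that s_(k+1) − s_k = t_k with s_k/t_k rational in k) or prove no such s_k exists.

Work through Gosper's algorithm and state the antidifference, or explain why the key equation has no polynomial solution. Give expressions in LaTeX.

s_k = 3^{k} \left(1 - 3 k\right)

Compute t_(k+1)/t_k: get 3*(6*k + 13)/(6*k + 7).
A = 3, B = 1, C = k + 7/6.
Key eq: (3)·f(k+1) = (1)·f(k) + (k + 7/6).
Bound: deg f ≤ 1.
Match coefficients ⇒ f(k) = (3*k - 1)/6.
Certificate R = B(k−1)f/C = (3*k - 1)/(6*k + 7) gives s_k = 3**k*(1 - 3*k).
Δs = 3**k*(-6*k - 7), as required.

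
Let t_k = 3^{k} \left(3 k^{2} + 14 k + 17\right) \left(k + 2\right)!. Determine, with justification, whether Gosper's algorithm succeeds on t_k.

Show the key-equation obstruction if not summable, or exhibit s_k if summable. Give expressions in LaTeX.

Compute t_(k+1)/t_k: get 3*(3*k**3 + 29*k**2 + 94*k + 102)/(3*k**2 + 14*k + 17).
Factor: A=3*k + 9; B=1; C=k**2 + 14*k/3 + 17/3.
Solve (3*k + 9)·f(k+1) − (1)·f(k) = k**2 + 14*k/3 + 17/3.
Bound: deg f ≤ 1.
Solving with deg f ≤ 1: f(k) = (k + 1)/3.
Certificate R = B(k−1)f/C = (k + 1)/(3*k**2 + 14*k + 17) gives s_k = 3**k*(k + 1)*factorial(k + 2).
Verify: 3**k*(3*k**2 + 14*k + 17)*factorial(k + 2) matches t_k.

Yes. s_k = 3^{k} \left(k + 1\right) \left(k + 2\right)!.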